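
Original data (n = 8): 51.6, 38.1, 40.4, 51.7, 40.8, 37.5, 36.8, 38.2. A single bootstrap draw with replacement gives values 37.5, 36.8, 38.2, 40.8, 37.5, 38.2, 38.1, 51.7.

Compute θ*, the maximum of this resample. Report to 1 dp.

Maximum = 51.7

θ* = 51.7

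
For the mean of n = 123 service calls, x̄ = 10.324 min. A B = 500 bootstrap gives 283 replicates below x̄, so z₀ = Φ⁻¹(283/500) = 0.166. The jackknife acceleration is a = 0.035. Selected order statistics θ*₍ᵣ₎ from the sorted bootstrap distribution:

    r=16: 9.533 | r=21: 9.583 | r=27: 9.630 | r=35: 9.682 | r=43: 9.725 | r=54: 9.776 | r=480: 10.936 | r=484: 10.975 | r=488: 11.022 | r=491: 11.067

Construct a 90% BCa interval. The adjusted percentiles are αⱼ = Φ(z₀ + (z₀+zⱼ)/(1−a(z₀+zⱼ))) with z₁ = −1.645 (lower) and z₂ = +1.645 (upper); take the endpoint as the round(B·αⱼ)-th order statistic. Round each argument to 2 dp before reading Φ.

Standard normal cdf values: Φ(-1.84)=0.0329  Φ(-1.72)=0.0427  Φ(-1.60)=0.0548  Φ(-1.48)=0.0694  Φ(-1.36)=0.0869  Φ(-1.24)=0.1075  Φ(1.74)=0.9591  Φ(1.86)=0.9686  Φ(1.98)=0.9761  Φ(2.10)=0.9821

(9.776, 11.067)

Lower: z₀ + z₁ = 0.166 + (-1.645) = -1.479; 1 − a(z₀+z₁) = 1 − (0.035)(-1.479) = 1.0518; argument = 0.166 + (-1.479)/1.0518 = -1.2402 → -1.24.
α₁ = Φ(-1.24) = 0.1075; rank = round(500 × 0.1075) = 54; θ*₍54₎ = 9.776.
Upper: z₀ + z₂ = 1.811; 1 − a(z₀+z₂) = 0.9366; argument = 2.0996 → 2.10; α₂ = 0.9821; rank = 491; θ*₍491₎ = 11.067.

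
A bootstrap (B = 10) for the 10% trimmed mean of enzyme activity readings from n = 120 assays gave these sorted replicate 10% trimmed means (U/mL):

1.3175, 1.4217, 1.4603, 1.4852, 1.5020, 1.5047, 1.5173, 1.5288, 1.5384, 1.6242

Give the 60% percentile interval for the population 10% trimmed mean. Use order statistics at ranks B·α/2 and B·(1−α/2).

(1.4217, 1.5288)

α = 0.40; lower rank = 10 × 0.200 = 2; upper rank = 10 × 0.800 = 8.
The 2nd smallest replicate is 1.4217; the 8th is 1.5288.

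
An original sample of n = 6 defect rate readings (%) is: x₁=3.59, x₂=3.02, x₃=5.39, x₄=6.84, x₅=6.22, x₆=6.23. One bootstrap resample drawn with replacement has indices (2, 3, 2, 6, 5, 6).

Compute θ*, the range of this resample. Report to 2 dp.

θ* = 3.21

Resample values: 3.02, 5.39, 3.02, 6.23, 6.22, 6.23.
Range = 6.23 − 3.02 = 3.21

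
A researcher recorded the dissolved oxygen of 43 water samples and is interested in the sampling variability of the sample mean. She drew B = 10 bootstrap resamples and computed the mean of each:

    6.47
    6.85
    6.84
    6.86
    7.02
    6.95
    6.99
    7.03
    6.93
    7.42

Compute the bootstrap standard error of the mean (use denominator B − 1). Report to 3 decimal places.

Bootstrap SE is the standard deviation of the 10 replicate means.
Mean of replicates: (6.47 + 6.85 + 6.84 + 6.86 + 7.02 + 6.95 + 6.99 + 7.03 + 6.93 + 7.42) / 10 = 69.3600 / 10 = 6.9360
Sum of squared deviations: (−0.4660)² + (−0.0860)² + (−0.0960)² + (−0.0760)² + (+0.0840)² + (+0.0140)² + (+0.0540)² + (+0.0940)² + (−0.0060)² + (+0.4840)² = 0.4928
Variance = 0.4928 / 9 = 0.0548
SE* = √0.0548

SE* = 0.234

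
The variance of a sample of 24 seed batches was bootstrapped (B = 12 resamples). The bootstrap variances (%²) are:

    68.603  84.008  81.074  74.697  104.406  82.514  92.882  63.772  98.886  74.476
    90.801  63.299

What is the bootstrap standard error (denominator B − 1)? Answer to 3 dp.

Bootstrap SE is the standard deviation of the 12 replicate variances.
Mean of replicates: (68.603 + 84.008 + 81.074 + 74.697 + 104.406 + 82.514 + 92.882 + 63.772 + 98.886 + 74.476 + 90.801 + 63.299) / 12 = 979.4180 / 12 = 81.6182
Sum of squared deviations: (−13.0152)² + (+2.3898)² + (−0.5442)² + (−6.9212)² + (+22.7878)² + (+0.8958)² + (+11.2638)² + (−17.8462)² + (+17.2678)² + (−7.1422)² + (+9.1828)² + (−18.3192)² = 1957.8569
Variance = 1957.8569 / 11 = 177.9870
SE* = √177.9870

SE* = 13.341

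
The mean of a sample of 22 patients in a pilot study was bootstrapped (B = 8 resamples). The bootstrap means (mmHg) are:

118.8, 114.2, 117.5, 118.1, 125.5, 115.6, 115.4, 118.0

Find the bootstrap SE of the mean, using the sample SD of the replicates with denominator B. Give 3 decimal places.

Bootstrap SE is the standard deviation of the 8 replicate means.
Mean of replicates: (118.8 + 114.2 + 117.5 + 118.1 + 125.5 + 115.6 + 115.4 + 118.0) / 8 = 943.1000 / 8 = 117.8875
Sum of squared deviations: (+0.9125)² + (−3.6875)² + (−0.3875)² + (+0.2125)² + (+7.6125)² + (−2.2875)² + (−2.4875)² + (+0.1125)² = 84.0087
Variance = 84.0087 / 8 = 10.5011
SE* = √10.5011

SE* = 3.241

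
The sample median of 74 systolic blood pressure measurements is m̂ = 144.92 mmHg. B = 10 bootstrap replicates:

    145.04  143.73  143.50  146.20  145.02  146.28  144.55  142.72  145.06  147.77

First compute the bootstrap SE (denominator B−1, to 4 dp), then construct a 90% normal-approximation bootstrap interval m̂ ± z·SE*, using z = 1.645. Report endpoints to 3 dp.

(142.467, 147.373)

Mean of replicates = 144.9870; sum of squared deviations = 20.0190; SE* = √(20.0190/9) = 1.4914
Margin = 1.645 × 1.4914 = 2.4534
Interval: 144.92 ± 2.4534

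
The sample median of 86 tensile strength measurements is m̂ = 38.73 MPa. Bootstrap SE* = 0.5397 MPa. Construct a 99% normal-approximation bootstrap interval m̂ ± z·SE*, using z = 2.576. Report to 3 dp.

(37.340, 40.120)

Margin = 2.576 × 0.5397 = 1.3903
Interval: 38.73 ± 1.3903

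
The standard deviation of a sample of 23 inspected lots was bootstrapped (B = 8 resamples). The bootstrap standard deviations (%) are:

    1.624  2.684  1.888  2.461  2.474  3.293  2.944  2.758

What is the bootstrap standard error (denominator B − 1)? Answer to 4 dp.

Bootstrap SE is the standard deviation of the 8 replicate standard deviations.
Mean of replicates: (1.624 + 2.684 + 1.888 + 2.461 + 2.474 + 3.293 + 2.944 + 2.758) / 8 = 20.12600 / 8 = 2.51575
Sum of squared deviations: (−0.89175)² + (+0.16825)² + (−0.62775)² + (−0.05475)² + (−0.04175)² + (+0.77725)² + (+0.42825)² + (+0.24225)² = 2.06854
Variance = 2.06854 / 7 = 0.29551
SE* = √0.29551

SE* = 0.5436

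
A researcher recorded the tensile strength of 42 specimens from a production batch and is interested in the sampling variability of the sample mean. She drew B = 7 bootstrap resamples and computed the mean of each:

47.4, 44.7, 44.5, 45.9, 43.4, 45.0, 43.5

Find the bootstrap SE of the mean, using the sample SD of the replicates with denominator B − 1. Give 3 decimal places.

Bootstrap SE is the standard deviation of the 7 replicate means.
Mean of replicates: (47.4 + 44.7 + 44.5 + 45.9 + 43.4 + 45.0 + 43.5) / 7 = 314.4000 / 7 = 44.9143
Sum of squared deviations: (+2.4857)² + (−0.2143)² + (−0.4143)² + (+0.9857)² + (−1.5143)² + (+0.0857)² + (−1.4143)² = 11.6686
Variance = 11.6686 / 6 = 1.9448
SE* = √1.9448

SE* = 1.395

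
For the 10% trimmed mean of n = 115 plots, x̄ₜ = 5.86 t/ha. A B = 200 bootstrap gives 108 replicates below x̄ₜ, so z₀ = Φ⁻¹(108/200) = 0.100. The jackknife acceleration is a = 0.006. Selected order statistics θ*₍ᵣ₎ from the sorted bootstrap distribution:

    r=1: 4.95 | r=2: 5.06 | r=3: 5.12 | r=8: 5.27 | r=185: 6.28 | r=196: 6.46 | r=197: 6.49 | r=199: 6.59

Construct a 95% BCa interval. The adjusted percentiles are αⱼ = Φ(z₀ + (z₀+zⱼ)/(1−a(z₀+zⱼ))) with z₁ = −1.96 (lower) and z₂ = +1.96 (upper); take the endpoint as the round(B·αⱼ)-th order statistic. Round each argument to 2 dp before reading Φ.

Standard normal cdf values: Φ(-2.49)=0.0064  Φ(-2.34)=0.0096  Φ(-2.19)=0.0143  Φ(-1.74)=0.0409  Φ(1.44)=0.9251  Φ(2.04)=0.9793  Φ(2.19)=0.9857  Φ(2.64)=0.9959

Lower: z₀ + z₁ = 0.100 + (-1.960) = -1.860; 1 − a(z₀+z₁) = 1 − (0.006)(-1.860) = 1.0112; argument = 0.100 + (-1.860)/1.0112 = -1.7395 → -1.74.
α₁ = Φ(-1.74) = 0.0409; rank = round(200 × 0.0409) = 8; θ*₍8₎ = 5.27.
Upper: z₀ + z₂ = 2.060; 1 − a(z₀+z₂) = 0.9876; argument = 2.1858 → 2.19; α₂ = 0.9857; rank = 197; θ*₍197₎ = 6.49.

(5.27, 6.49)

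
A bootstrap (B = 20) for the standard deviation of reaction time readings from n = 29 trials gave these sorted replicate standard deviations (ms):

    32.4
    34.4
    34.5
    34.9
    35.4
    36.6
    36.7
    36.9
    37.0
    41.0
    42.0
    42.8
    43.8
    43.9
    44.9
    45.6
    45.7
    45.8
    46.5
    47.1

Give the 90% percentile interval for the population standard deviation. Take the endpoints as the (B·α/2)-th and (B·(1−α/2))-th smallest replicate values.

α = 0.10; lower rank = 20 × 0.050 = 1; upper rank = 20 × 0.950 = 19.
The 1st smallest replicate is 32.4; the 19th is 46.5.

(32.4, 46.5)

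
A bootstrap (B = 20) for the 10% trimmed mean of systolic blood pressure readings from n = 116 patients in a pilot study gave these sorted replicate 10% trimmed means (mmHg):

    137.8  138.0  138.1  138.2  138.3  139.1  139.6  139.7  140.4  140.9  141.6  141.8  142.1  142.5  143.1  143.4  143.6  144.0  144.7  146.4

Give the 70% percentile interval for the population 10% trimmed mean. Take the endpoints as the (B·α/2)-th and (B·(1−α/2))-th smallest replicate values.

(138.1, 143.6)

α = 0.30; lower rank = 20 × 0.150 = 3; upper rank = 20 × 0.850 = 17.
The 3rd smallest replicate is 138.1; the 17th is 143.6.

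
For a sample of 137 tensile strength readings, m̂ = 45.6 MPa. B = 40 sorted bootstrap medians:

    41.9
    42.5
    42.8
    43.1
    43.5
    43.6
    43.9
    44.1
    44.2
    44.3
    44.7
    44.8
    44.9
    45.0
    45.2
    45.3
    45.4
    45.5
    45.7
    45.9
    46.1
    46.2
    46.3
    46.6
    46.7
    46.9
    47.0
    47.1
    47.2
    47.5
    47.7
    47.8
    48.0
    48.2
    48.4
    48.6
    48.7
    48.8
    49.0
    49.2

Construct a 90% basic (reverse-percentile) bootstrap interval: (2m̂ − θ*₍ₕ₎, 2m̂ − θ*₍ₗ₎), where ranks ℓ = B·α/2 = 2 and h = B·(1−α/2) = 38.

Percentile endpoints at ranks 2 and 38: θ*₍2₎ = 42.5, θ*₍38₎ = 48.8.
Basic interval reflects these around m̂:
  lower = 2 × 45.6 − 48.8 = 42.4
  upper = 2 × 45.6 − 42.5 = 48.7

(42.4, 48.7)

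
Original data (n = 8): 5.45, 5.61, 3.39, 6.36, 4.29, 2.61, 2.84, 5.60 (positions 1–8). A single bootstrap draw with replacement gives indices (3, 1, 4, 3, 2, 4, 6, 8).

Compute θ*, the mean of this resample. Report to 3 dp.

θ* = 4.846

Resample values: 3.39, 5.45, 6.36, 3.39, 5.61, 6.36, 2.61, 5.60.
Mean = (3.39 + 5.45 + 6.36 + 3.39 + 5.61 + 6.36 + 2.61 + 5.60) / 8 = 38.770 / 8 = 4.846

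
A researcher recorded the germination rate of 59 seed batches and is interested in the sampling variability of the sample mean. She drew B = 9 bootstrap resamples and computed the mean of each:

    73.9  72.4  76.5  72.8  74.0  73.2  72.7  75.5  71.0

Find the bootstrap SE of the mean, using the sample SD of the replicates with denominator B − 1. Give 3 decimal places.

SE* = 1.661

Bootstrap SE is the standard deviation of the 9 replicate means.
Mean of replicates: (73.9 + 72.4 + 76.5 + 72.8 + 74.0 + 73.2 + 72.7 + 75.5 + 71.0) / 9 = 662.0000 / 9 = 73.5556
Sum of squared deviations: (+0.3444)² + (−1.1556)² + (+2.9444)² + (−0.7556)² + (+0.4444)² + (−0.3556)² + (−0.8556)² + (+1.9444)² + (−2.5556)² = 22.0622
Variance = 22.0622 / 8 = 2.7578
SE* = √2.7578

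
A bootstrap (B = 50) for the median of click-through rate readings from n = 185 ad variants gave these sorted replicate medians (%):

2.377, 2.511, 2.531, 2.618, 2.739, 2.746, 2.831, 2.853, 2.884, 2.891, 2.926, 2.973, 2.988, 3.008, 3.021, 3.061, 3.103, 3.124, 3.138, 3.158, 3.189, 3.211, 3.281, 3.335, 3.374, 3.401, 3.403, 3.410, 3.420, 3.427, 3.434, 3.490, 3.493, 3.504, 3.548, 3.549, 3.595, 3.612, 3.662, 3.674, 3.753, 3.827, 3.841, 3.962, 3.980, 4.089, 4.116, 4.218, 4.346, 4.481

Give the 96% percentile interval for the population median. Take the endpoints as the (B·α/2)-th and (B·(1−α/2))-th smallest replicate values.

α = 0.04; lower rank = 50 × 0.020 = 1; upper rank = 50 × 0.980 = 49.
The 1st smallest replicate is 2.377; the 49th is 4.346.

(2.377, 4.346)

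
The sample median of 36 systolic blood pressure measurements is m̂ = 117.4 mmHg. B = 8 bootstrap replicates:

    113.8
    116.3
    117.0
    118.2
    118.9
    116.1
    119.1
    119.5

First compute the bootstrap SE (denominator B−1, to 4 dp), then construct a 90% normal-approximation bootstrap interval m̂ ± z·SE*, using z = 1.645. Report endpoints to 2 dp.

Mean of replicates = 117.3625; sum of squared deviations = 26.1988; SE* = √(26.1988/7) = 1.9346
Margin = 1.645 × 1.9346 = 3.182
Interval: 117.4 ± 3.182

(114.22, 120.58)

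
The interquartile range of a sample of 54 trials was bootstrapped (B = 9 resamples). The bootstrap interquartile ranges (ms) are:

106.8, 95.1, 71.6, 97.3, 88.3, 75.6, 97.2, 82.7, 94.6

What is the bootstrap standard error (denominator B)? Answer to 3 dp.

SE* = 10.732

Bootstrap SE is the standard deviation of the 9 replicate interquartile ranges.
Mean of replicates: (106.8 + 95.1 + 71.6 + 97.3 + 88.3 + 75.6 + 97.2 + 82.7 + 94.6) / 9 = 809.2000 / 9 = 89.9111
Sum of squared deviations: (+16.8889)² + (+5.1889)² + (−18.3111)² + (+7.3889)² + (−1.6111)² + (−14.3111)² + (+7.2889)² + (−7.2111)² + (+4.6889)² = 1036.5689
Variance = 1036.5689 / 9 = 115.1743
SE* = √115.1743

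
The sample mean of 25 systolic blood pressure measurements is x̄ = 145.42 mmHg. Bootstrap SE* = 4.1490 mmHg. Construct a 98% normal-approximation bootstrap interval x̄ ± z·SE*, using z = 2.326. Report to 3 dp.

(135.769, 155.071)

Margin = 2.326 × 4.1490 = 9.6506
Interval: 145.42 ± 9.6506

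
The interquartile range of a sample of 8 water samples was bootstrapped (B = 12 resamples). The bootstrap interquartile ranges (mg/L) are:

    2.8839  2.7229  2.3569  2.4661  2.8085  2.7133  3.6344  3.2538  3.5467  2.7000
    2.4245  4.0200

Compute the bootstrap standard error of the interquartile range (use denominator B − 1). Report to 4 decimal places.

SE* = 0.5323

Bootstrap SE is the standard deviation of the 12 replicate interquartile ranges.
Mean of replicates: (2.8839 + 2.7229 + 2.3569 + 2.4661 + 2.8085 + 2.7133 + 3.6344 + 3.2538 + 3.5467 + 2.7000 + 2.4245 + 4.0200) / 12 = 35.53100 / 12 = 2.96092
Sum of squared deviations: (−0.07702)² + (−0.23802)² + (−0.60402)² + (−0.49482)² + (−0.15242)² + (−0.24762)² + (+0.67348)² + (+0.29288)² + (+0.58578)² + (−0.26092)² + (−0.53642)² + (+1.05908)² = 3.11679
Variance = 3.11679 / 11 = 0.28334
SE* = √0.28334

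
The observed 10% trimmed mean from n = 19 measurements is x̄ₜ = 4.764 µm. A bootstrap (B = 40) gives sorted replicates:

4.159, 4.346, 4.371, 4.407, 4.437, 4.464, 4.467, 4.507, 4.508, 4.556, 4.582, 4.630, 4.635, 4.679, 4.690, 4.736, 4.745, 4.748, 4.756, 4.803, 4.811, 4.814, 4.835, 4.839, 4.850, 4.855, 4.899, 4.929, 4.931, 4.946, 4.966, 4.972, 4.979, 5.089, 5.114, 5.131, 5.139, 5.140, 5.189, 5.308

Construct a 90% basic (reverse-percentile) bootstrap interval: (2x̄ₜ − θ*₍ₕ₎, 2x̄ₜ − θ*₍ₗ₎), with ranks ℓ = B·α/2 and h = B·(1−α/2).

Percentile endpoints at ranks 2 and 38: θ*₍2₎ = 4.346, θ*₍38₎ = 5.140.
Basic interval reflects these around x̄ₜ:
  lower = 2 × 4.764 − 5.140 = 4.388
  upper = 2 × 4.764 − 4.346 = 5.182

(4.388, 5.182)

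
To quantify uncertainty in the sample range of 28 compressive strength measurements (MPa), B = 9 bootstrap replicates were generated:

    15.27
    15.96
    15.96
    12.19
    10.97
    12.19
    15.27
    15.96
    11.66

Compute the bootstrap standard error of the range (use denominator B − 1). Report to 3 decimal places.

Bootstrap SE is the standard deviation of the 9 replicate ranges.
Mean of replicates: (15.27 + 15.96 + 15.96 + 12.19 + 10.97 + 12.19 + 15.27 + 15.96 + 11.66) / 9 = 125.4300 / 9 = 13.9367
Sum of squared deviations: (+1.3333)² + (+2.0233)² + (+2.0233)² + (−1.7467)² + (−2.9667)² + (−1.7467)² + (+1.3333)² + (+2.0233)² + (−2.2767)² = 35.9232
Variance = 35.9232 / 8 = 4.4904
SE* = √4.4904

SE* = 2.119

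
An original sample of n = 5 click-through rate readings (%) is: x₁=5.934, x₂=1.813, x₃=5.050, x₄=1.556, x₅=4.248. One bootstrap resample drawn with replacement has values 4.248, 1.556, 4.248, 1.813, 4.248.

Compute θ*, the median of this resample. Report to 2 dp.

θ* = 4.25

Sorted: 1.556, 1.813, 4.248, 4.248, 4.248
Median = middle value = 4.25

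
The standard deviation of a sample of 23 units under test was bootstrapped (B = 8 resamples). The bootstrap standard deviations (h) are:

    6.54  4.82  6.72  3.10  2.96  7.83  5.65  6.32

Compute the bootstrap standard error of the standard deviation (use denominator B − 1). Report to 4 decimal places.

Bootstrap SE is the standard deviation of the 8 replicate standard deviations.
Mean of replicates: (6.54 + 4.82 + 6.72 + 3.10 + 2.96 + 7.83 + 5.65 + 6.32) / 8 = 43.94000 / 8 = 5.49250
Sum of squared deviations: (+1.04750)² + (−0.67250)² + (+1.22750)² + (−2.39250)² + (−2.53250)² + (+2.33750)² + (+0.15750)² + (+0.82750)² = 21.36735
Variance = 21.36735 / 7 = 3.05248
SE* = √3.05248

SE* = 1.7471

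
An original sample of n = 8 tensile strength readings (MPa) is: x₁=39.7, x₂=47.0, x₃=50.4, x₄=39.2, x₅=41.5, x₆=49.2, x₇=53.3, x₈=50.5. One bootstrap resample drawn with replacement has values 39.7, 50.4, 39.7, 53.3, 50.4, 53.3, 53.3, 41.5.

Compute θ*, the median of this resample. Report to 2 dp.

θ* = 50.40

Sorted: 39.7, 39.7, 41.5, 50.4, 50.4, 53.3, 53.3, 53.3
Median = average of the two middle values = 50.40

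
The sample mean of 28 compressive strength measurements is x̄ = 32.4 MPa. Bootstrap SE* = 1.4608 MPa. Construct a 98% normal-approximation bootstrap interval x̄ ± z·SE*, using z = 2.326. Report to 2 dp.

Margin = 2.326 × 1.4608 = 3.398
Interval: 32.4 ± 3.398

(29.00, 35.80)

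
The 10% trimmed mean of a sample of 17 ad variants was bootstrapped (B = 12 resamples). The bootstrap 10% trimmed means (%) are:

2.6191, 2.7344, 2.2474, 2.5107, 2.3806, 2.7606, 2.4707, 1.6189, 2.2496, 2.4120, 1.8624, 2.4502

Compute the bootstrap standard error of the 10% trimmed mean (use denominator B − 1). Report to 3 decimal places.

SE* = 0.335

Bootstrap SE is the standard deviation of the 12 replicate 10% trimmed means.
Mean of replicates: (2.6191 + 2.7344 + 2.2474 + 2.5107 + 2.3806 + 2.7606 + 2.4707 + 1.6189 + 2.2496 + 2.4120 + 1.8624 + 2.4502) / 12 = 28.31660 / 12 = 2.35972
Sum of squared deviations: (+0.25938)² + (+0.37468)² + (−0.11232)² + (+0.15098)² + (+0.02088)² + (+0.40088)² + (+0.11098)² + (−0.74082)² + (−0.11012)² + (+0.05228)² + (−0.49732)² + (+0.09048)² = 1.23572
Variance = 1.23572 / 11 = 0.11234
SE* = √0.11234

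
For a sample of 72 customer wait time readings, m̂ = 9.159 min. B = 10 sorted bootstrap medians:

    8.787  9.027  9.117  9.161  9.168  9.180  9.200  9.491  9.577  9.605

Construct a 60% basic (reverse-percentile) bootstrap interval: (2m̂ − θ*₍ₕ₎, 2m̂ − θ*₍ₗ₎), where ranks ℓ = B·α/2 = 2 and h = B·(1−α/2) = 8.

(8.827, 9.291)

Percentile endpoints at ranks 2 and 8: θ*₍2₎ = 9.027, θ*₍8₎ = 9.491.
Basic interval reflects these around m̂:
  lower = 2 × 9.159 − 9.491 = 8.827
  upper = 2 × 9.159 − 9.027 = 9.291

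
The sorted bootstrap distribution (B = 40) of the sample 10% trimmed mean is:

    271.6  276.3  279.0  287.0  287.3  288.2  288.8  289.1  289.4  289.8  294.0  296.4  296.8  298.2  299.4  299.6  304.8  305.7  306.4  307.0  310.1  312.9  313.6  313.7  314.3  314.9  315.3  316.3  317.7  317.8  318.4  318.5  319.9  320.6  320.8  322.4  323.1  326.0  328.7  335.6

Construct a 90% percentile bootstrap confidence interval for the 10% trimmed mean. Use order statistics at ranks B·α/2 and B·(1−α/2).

(276.3, 326.0)

α = 0.10; lower rank = 40 × 0.050 = 2; upper rank = 40 × 0.950 = 38.
The 2nd smallest replicate is 276.3; the 38th is 326.0.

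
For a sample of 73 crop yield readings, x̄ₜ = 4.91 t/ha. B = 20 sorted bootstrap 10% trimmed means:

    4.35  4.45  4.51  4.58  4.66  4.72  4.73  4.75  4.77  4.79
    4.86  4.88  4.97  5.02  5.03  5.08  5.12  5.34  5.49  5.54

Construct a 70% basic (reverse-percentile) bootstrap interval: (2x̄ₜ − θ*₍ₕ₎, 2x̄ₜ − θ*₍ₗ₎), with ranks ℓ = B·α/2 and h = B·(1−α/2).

(4.70, 5.31)

Percentile endpoints at ranks 3 and 17: θ*₍3₎ = 4.51, θ*₍17₎ = 5.12.
Basic interval reflects these around x̄ₜ:
  lower = 2 × 4.91 − 5.12 = 4.70
  upper = 2 × 4.91 − 4.51 = 5.31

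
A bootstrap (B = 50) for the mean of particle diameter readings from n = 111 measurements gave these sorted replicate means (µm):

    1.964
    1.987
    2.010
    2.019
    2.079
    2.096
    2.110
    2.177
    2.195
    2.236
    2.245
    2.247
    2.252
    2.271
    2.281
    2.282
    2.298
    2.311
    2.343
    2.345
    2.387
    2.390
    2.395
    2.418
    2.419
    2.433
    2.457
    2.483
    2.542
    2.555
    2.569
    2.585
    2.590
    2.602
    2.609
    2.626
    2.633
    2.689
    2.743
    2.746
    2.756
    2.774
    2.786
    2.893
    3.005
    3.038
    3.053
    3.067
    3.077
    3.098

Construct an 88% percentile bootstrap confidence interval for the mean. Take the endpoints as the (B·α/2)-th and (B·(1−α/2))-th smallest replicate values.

α = 0.12; lower rank = 50 × 0.060 = 3; upper rank = 50 × 0.940 = 47.
The 3rd smallest replicate is 2.010; the 47th is 3.053.

(2.010, 3.053)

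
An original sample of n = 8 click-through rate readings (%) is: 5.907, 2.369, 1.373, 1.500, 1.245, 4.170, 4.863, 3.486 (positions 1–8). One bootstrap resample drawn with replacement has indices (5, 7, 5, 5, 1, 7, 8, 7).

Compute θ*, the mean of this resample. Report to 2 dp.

Resample values: 1.245, 4.863, 1.245, 1.245, 5.907, 4.863, 3.486, 4.863.
Mean = (1.245 + 4.863 + 1.245 + 1.245 + 5.907 + 4.863 + 3.486 + 4.863) / 8 = 27.7170 / 8 = 3.46

θ* = 3.46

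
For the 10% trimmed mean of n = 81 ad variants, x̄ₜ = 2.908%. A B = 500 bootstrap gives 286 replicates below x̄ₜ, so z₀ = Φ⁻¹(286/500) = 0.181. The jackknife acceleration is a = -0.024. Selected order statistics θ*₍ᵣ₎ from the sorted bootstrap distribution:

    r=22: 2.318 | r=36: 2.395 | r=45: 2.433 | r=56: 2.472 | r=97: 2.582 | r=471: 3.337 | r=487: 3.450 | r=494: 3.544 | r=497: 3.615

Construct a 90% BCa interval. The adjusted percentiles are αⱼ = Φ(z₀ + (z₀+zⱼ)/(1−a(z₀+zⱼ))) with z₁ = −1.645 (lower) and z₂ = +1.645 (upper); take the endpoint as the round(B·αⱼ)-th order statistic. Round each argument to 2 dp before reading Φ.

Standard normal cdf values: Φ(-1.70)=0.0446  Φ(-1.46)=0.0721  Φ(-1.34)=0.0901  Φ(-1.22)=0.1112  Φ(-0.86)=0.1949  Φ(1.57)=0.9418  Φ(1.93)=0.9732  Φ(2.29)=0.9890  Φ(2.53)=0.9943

Lower: z₀ + z₁ = 0.181 + (-1.645) = -1.464; 1 − a(z₀+z₁) = 1 − (-0.024)(-1.464) = 0.9649; argument = 0.181 + (-1.464)/0.9649 = -1.3363 → -1.34.
α₁ = Φ(-1.34) = 0.0901; rank = round(500 × 0.0901) = 45; θ*₍45₎ = 2.433.
Upper: z₀ + z₂ = 1.826; 1 − a(z₀+z₂) = 1.0438; argument = 1.9303 → 1.93; α₂ = 0.9732; rank = 487; θ*₍487₎ = 3.450.

(2.433, 3.450)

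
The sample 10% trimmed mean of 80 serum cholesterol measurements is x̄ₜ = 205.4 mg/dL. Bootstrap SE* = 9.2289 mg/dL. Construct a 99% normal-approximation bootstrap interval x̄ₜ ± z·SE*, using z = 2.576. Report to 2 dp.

(181.63, 229.17)

Margin = 2.576 × 9.2289 = 23.774
Interval: 205.4 ± 23.774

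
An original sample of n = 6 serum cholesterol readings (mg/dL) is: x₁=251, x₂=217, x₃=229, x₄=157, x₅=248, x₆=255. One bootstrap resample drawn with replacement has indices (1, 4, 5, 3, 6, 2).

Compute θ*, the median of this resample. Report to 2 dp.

Resample values: 251, 157, 248, 229, 255, 217.
Sorted: 157, 217, 229, 248, 251, 255
Median = average of the two middle values = 238.50

θ* = 238.50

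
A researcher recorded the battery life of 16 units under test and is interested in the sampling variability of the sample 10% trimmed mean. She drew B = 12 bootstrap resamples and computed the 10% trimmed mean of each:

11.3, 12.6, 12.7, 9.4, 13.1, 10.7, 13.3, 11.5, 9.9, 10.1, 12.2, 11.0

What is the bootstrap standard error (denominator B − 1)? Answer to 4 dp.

SE* = 1.3072

Bootstrap SE is the standard deviation of the 12 replicate 10% trimmed means.
Mean of replicates: (11.3 + 12.6 + 12.7 + 9.4 + 13.1 + 10.7 + 13.3 + 11.5 + 9.9 + 10.1 + 12.2 + 11.0) / 12 = 137.80000 / 12 = 11.48333
Sum of squared deviations: (−0.18333)² + (+1.11667)² + (+1.21667)² + (−2.08333)² + (+1.61667)² + (−0.78333)² + (+1.81667)² + (+0.01667)² + (−1.58333)² + (−1.38333)² + (+0.71667)² + (−0.48333)² = 18.79667
Variance = 18.79667 / 11 = 1.70879
SE* = √1.70879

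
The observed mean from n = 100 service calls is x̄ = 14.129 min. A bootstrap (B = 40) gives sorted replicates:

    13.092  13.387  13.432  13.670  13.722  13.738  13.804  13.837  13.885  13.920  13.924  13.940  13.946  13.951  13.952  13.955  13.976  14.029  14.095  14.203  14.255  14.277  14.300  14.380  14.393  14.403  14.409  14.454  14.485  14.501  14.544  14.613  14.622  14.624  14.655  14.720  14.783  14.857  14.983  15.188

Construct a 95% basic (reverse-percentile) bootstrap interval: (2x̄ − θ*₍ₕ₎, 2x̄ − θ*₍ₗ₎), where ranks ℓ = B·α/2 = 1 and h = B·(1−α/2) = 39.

Percentile endpoints at ranks 1 and 39: θ*₍1₎ = 13.092, θ*₍39₎ = 14.983.
Basic interval reflects these around x̄:
  lower = 2 × 14.129 − 14.983 = 13.275
  upper = 2 × 14.129 − 13.092 = 15.166

(13.275, 15.166)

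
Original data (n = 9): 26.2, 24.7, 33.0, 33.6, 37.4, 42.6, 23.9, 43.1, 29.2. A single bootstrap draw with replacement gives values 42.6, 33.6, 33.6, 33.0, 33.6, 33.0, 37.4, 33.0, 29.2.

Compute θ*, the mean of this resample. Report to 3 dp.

θ* = 34.333

Mean = (42.6 + 33.6 + 33.6 + 33.0 + 33.6 + 33.0 + 37.4 + 33.0 + 29.2) / 9 = 309.00 / 9 = 34.333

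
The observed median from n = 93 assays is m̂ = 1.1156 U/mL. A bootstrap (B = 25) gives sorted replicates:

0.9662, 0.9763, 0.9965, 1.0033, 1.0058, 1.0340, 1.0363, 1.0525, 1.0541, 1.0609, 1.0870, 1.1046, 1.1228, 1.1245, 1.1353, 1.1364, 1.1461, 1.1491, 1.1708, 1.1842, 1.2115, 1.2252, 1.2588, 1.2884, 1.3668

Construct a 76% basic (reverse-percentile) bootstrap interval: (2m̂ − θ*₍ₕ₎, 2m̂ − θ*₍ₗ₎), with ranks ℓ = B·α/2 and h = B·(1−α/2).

Percentile endpoints at ranks 3 and 22: θ*₍3₎ = 0.9965, θ*₍22₎ = 1.2252.
Basic interval reflects these around m̂:
  lower = 2 × 1.1156 − 1.2252 = 1.0060
  upper = 2 × 1.1156 − 0.9965 = 1.2347

(1.0060, 1.2347)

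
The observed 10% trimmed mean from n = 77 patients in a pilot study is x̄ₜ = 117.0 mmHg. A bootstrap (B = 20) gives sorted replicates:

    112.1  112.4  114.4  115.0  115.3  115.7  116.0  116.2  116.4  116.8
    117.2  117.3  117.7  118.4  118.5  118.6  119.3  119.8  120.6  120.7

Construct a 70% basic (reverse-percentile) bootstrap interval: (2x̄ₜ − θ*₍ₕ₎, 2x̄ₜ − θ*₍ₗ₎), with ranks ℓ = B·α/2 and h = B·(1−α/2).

(114.7, 119.6)

Percentile endpoints at ranks 3 and 17: θ*₍3₎ = 114.4, θ*₍17₎ = 119.3.
Basic interval reflects these around x̄ₜ:
  lower = 2 × 117.0 − 119.3 = 114.7
  upper = 2 × 117.0 − 114.4 = 119.6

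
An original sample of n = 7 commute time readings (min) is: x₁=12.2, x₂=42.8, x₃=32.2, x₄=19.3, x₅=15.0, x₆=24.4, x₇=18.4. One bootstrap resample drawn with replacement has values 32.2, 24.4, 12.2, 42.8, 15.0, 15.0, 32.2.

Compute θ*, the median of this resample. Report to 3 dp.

Sorted: 12.2, 15.0, 15.0, 24.4, 32.2, 32.2, 42.8
Median = middle value = 24.400

θ* = 24.400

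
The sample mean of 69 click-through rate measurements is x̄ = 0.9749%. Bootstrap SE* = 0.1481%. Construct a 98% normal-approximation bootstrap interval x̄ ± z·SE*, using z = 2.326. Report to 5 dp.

(0.63042, 1.31938)

Margin = 2.326 × 0.1481 = 0.344481
Interval: 0.9749 ± 0.344481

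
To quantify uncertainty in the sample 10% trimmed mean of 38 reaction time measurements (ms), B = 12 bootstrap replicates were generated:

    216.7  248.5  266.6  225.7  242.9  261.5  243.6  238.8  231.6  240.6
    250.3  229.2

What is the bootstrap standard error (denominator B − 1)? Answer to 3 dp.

SE* = 14.411

Bootstrap SE is the standard deviation of the 12 replicate 10% trimmed means.
Mean of replicates: (216.7 + 248.5 + 266.6 + 225.7 + 242.9 + 261.5 + 243.6 + 238.8 + 231.6 + 240.6 + 250.3 + 229.2) / 12 = 2896.0000 / 12 = 241.3333
Sum of squared deviations: (−24.6333)² + (+7.1667)² + (+25.2667)² + (−15.6333)² + (+1.5667)² + (+20.1667)² + (+2.2667)² + (−2.5333)² + (−9.7333)² + (−0.7333)² + (+8.9667)² + (−12.1333)² = 2284.5667
Variance = 2284.5667 / 11 = 207.6879
SE* = √207.6879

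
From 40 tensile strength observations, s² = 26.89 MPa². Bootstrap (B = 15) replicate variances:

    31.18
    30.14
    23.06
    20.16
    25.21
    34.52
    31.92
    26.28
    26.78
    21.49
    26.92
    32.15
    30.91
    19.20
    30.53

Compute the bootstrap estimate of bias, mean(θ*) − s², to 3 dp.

mean(θ*) = (31.18 + 30.14 + 23.06 + 20.16 + 25.21 + 34.52 + 31.92 + 26.28 + 26.78 + 21.49 + 26.92 + 32.15 + 30.91 + 19.20 + 30.53) / 15 = 27.3633
bias = 27.3633 − 26.89

bias = +0.473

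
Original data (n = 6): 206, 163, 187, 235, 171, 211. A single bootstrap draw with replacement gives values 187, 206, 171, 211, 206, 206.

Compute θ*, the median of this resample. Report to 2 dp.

Sorted: 171, 187, 206, 206, 206, 211
Median = average of the two middle values = 206.00

θ* = 206.00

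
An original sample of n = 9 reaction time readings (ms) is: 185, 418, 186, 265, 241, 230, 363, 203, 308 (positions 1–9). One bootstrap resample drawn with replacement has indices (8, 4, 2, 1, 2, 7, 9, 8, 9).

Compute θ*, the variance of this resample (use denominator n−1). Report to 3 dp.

θ* = 8139.944

Resample values: 203, 265, 418, 185, 418, 363, 308, 203, 308.
Mean = 296.7778; sum of squared deviations = 65119.5556
s² = 65119.5556 / 8 = 8139.9444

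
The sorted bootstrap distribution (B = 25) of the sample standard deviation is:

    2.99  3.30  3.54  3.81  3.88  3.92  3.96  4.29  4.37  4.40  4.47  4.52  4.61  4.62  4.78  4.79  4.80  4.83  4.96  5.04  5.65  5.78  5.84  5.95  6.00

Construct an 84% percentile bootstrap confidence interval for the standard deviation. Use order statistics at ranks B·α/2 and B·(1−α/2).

α = 0.16; lower rank = 25 × 0.080 = 2; upper rank = 25 × 0.920 = 23.
The 2nd smallest replicate is 3.30; the 23rd is 5.84.

(3.30, 5.84)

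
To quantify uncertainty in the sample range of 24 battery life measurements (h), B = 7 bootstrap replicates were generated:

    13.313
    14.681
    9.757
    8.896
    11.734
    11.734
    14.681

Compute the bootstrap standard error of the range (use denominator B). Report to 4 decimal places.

Bootstrap SE is the standard deviation of the 7 replicate ranges.
Mean of replicates: (13.313 + 14.681 + 9.757 + 8.896 + 11.734 + 11.734 + 14.681) / 7 = 84.79600 / 7 = 12.11371
Sum of squared deviations: (+1.19929)² + (+2.56729)² + (−2.35671)² + (−3.21771)² + (−0.37971)² + (−0.37971)² + (+2.56729)² = 30.81635
Variance = 30.81635 / 7 = 4.40234
SE* = √4.40234

SE* = 2.0982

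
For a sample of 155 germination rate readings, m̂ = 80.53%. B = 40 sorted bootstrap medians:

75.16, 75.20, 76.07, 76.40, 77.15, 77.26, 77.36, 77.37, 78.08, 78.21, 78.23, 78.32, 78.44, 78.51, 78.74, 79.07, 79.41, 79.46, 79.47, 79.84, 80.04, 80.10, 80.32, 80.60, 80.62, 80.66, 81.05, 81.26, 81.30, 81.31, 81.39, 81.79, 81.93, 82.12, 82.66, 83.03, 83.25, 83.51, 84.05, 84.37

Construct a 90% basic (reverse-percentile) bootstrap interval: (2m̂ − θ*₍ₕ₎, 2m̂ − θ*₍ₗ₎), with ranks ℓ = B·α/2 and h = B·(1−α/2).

(77.55, 85.86)

Percentile endpoints at ranks 2 and 38: θ*₍2₎ = 75.20, θ*₍38₎ = 83.51.
Basic interval reflects these around m̂:
  lower = 2 × 80.53 − 83.51 = 77.55
  upper = 2 × 80.53 − 75.20 = 85.86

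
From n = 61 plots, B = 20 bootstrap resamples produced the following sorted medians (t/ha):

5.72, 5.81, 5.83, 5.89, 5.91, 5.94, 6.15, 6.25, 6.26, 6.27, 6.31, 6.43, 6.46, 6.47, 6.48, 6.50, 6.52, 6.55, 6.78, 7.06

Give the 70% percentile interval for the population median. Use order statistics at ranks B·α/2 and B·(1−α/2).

α = 0.30; lower rank = 20 × 0.150 = 3; upper rank = 20 × 0.850 = 17.
The 3rd smallest replicate is 5.83; the 17th is 6.52.

(5.83, 6.52)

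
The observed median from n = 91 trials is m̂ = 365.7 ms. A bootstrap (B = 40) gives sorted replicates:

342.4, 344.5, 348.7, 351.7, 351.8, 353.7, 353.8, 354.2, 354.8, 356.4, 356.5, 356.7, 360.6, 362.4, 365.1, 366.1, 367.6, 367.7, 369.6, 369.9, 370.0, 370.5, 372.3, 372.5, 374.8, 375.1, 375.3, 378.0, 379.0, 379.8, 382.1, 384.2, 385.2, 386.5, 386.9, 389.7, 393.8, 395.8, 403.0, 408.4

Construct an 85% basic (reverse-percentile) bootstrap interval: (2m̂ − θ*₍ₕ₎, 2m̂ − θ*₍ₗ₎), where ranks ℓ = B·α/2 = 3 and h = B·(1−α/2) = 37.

Percentile endpoints at ranks 3 and 37: θ*₍3₎ = 348.7, θ*₍37₎ = 393.8.
Basic interval reflects these around m̂:
  lower = 2 × 365.7 − 393.8 = 337.6
  upper = 2 × 365.7 − 348.7 = 382.7

(337.6, 382.7)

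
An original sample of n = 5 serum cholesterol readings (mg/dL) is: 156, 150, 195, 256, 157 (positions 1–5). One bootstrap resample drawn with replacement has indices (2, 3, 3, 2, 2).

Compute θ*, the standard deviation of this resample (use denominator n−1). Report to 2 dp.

Resample values: 150, 195, 195, 150, 150.
Mean = 168.0000; sum of squared deviations = 2430.0000
s² = 2430.0000 / 4 = 607.5000
s = √607.5000 = 24.65

θ* = 24.65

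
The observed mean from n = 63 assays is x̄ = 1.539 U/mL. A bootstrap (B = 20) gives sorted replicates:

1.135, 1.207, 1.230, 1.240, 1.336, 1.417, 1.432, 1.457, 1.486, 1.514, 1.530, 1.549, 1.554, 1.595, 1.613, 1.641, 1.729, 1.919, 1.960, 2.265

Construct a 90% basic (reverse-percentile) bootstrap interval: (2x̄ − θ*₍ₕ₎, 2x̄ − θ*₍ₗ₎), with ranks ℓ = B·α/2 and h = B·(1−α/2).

(1.118, 1.943)

Percentile endpoints at ranks 1 and 19: θ*₍1₎ = 1.135, θ*₍19₎ = 1.960.
Basic interval reflects these around x̄:
  lower = 2 × 1.539 − 1.960 = 1.118
  upper = 2 × 1.539 − 1.135 = 1.943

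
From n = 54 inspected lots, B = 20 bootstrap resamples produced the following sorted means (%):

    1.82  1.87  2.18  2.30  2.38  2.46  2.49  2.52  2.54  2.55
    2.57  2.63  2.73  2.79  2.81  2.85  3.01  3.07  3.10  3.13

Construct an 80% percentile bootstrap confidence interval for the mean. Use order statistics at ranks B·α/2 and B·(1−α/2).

(1.87, 3.07)

α = 0.20; lower rank = 20 × 0.100 = 2; upper rank = 20 × 0.900 = 18.
The 2nd smallest replicate is 1.87; the 18th is 3.07.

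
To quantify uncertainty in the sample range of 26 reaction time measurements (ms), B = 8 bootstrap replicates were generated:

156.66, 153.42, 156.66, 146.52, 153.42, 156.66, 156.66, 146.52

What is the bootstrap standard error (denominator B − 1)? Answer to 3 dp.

SE* = 4.426

Bootstrap SE is the standard deviation of the 8 replicate ranges.
Mean of replicates: (156.66 + 153.42 + 156.66 + 146.52 + 153.42 + 156.66 + 156.66 + 146.52) / 8 = 1226.5200 / 8 = 153.3150
Sum of squared deviations: (+3.3450)² + (+0.1050)² + (+3.3450)² + (−6.7950)² + (+0.1050)² + (+3.3450)² + (+3.3450)² + (−6.7950)² = 137.1222
Variance = 137.1222 / 7 = 19.5889
SE* = √19.5889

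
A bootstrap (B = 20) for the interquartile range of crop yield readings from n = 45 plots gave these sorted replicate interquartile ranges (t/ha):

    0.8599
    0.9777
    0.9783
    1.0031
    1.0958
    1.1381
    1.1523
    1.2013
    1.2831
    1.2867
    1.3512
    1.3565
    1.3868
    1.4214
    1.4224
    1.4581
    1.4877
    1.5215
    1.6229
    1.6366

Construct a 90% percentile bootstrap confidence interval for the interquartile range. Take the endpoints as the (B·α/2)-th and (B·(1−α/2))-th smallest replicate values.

(0.8599, 1.6229)

α = 0.10; lower rank = 20 × 0.050 = 1; upper rank = 20 × 0.950 = 19.
The 1st smallest replicate is 0.8599; the 19th is 1.6229.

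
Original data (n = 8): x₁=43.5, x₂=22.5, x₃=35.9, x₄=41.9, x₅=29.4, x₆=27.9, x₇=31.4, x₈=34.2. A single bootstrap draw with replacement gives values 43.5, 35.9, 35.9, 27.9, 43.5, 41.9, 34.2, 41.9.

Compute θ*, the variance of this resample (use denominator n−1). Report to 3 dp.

Mean = 38.0875; sum of squared deviations = 216.1287
s² = 216.1287 / 7 = 30.8755

θ* = 30.876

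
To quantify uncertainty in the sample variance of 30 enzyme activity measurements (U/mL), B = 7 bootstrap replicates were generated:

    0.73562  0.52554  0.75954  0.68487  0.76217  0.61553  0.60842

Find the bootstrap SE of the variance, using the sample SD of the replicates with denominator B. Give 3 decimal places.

Bootstrap SE is the standard deviation of the 7 replicate variances.
Mean of replicates: (0.73562 + 0.52554 + 0.75954 + 0.68487 + 0.76217 + 0.61553 + 0.60842) / 7 = 4.691690 / 7 = 0.670241
Sum of squared deviations: (+0.065379)² + (−0.144701)² + (+0.089299)² + (+0.014629)² + (+0.091929)² + (−0.054711)² + (−0.061821)² = 0.048667
Variance = 0.048667 / 7 = 0.006952
SE* = √0.006952

SE* = 0.083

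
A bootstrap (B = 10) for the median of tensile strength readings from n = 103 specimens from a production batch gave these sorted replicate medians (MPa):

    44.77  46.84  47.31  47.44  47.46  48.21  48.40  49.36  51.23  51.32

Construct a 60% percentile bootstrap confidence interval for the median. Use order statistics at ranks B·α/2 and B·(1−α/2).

α = 0.40; lower rank = 10 × 0.200 = 2; upper rank = 10 × 0.800 = 8.
The 2nd smallest replicate is 46.84; the 8th is 49.36.

(46.84, 49.36)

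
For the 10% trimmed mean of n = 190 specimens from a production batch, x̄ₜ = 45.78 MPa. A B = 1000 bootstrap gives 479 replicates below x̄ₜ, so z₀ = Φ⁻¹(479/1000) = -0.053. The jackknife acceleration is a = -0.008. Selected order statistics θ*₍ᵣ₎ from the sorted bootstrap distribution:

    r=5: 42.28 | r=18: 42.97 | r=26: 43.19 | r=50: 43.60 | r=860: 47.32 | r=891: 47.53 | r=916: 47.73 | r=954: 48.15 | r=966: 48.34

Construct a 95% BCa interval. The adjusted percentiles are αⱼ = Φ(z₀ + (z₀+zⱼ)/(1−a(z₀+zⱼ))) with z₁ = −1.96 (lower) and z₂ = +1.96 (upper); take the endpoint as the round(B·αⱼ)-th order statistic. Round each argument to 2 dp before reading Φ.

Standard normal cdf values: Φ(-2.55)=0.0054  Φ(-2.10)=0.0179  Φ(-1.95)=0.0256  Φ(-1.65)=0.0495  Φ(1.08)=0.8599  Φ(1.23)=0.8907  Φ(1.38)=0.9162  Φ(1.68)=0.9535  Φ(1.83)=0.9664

Lower: z₀ + z₁ = -0.053 + (-1.960) = -2.013; 1 − a(z₀+z₁) = 1 − (-0.008)(-2.013) = 0.9839; argument = -0.053 + (-2.013)/0.9839 = -2.0989 → -2.10.
α₁ = Φ(-2.10) = 0.0179; rank = round(1000 × 0.0179) = 18; θ*₍18₎ = 42.97.
Upper: z₀ + z₂ = 1.907; 1 − a(z₀+z₂) = 1.0153; argument = 1.8253 → 1.83; α₂ = 0.9664; rank = 966; θ*₍966₎ = 48.34.

(42.97, 48.34)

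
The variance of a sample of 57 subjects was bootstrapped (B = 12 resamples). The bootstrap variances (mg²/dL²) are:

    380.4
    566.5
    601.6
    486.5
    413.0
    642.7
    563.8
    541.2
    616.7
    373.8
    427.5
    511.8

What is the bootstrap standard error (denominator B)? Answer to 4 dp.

Bootstrap SE is the standard deviation of the 12 replicate variances.
Mean of replicates: (380.4 + 566.5 + 601.6 + 486.5 + 413.0 + 642.7 + 563.8 + 541.2 + 616.7 + 373.8 + 427.5 + 511.8) / 12 = 6125.50000 / 12 = 510.45833
Sum of squared deviations: (−130.05833)² + (+56.04167)² + (+91.14167)² + (−23.95833)² + (−97.45833)² + (+132.24167)² + (+53.34167)² + (+30.74167)² + (+106.24167)² + (−136.65833)² + (−82.95833)² + (+1.34167)² = 96559.68917
Variance = 96559.68917 / 12 = 8046.64076
SE* = √8046.64076

SE* = 89.7031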